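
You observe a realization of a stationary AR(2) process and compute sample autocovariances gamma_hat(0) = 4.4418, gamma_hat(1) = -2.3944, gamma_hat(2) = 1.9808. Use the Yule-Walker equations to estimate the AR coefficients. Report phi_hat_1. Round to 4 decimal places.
\hat\phi_{1} = -0.4210

The Yule-Walker equations for an AR(p) process read, in matrix form,
  Gamma_p phi = r_p,   with   (Gamma_p)_{ij} = gamma(|i - j|),
                       (r_p)_i = gamma(i),   i,j = 1..p.
Substitute the sample gammas (Toeplitz matrix and right-hand side of size 2):
  Gamma_p = [[4.4418, -2.3944], [-2.3944, 4.4418]]
  r_p     = [-2.3944, 1.9808]
Written out:
  4.4418 phi_1 - 2.3944 phi_2 = -2.3944
  -2.3944 phi_1 + 4.4418 phi_2 = 1.9808
Solve by Cramer's rule:
  det = gamma(0)^2 - gamma(1)^2 = (4.4418)^2 - (-2.3944)^2 = 19.72958724 - 5.73315136 = 13.99643588
  phi_hat_1 = [gamma(1) gamma(0) - gamma(1) gamma(2)] / det = [(-2.3944)(4.4418) - (-2.3944)(1.9808)] / 13.99643588 = -5.8926184 / 13.99643588 = -0.421
  phi_hat_2 = [gamma(0) gamma(2) - gamma(1)^2] / det = [(4.4418)(1.9808) - (-2.3944)^2] / 13.99643588 = 3.06516608 / 13.99643588 = 0.219
So phi_hat = [-0.4210, 0.2190].
Therefore phi_hat_1 = -0.4210.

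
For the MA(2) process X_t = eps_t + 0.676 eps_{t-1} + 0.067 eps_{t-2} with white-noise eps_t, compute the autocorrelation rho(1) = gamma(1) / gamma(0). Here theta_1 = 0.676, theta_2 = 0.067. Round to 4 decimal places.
\rho(1) = 0.4935

For an MA(q) process with theta_0 = 1, the autocovariance is
  gamma(k) = sigma^2 * sum_{i=0..q-k} theta_i * theta_{i+k},
and rho(k) = gamma(k) / gamma(0). Sigma^2 cancels.
  numerator   = (1)*(0.676) + (0.676)*(0.067) = 0.721292.
  denominator = (1)^2 + (0.676)^2 + (0.067)^2 = 1.461465.
  rho(1) = 0.721292 / 1.461465 = 0.4935.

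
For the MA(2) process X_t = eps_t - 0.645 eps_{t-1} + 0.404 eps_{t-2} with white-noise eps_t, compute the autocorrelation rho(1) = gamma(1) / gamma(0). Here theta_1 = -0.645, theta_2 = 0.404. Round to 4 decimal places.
\rho(1) = -0.5734

For an MA(q) process with theta_0 = 1, the autocovariance is
  gamma(k) = sigma^2 * sum_{i=0..q-k} theta_i * theta_{i+k},
and rho(k) = gamma(k) / gamma(0). Sigma^2 cancels.
  numerator   = (1)*(-0.645) + (-0.645)*(0.404) = -0.90558.
  denominator = (1)^2 + (-0.645)^2 + (0.404)^2 = 1.579241.
  rho(1) = -0.90558 / 1.579241 = -0.5734.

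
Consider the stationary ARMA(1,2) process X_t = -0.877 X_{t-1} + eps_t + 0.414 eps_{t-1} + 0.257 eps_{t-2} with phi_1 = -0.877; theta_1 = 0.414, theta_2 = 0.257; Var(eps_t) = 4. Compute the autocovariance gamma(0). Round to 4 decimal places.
\gamma(0) = 12.4745

Multiply the model equation by X_{t-k} and take expectations. With theta_0 = psi_0 = 1 and psi_j the MA(infinity) weights, this gives
  gamma(k) - sum_i phi_i gamma(k-i) = c_k,
  c_k = sigma^2 * sum_{j=k..q} theta_j psi_{j-k}   (c_k = 0 for k > q),
using gamma(-m) = gamma(m).
psi-weights needed (psi_j = theta_j + sum_i phi_i psi_{j-i}):
  psi_1 = theta_1 + phi_1 = 0.414 + (-0.877) = -0.463
  psi_2 = theta_2 + phi_1 psi_1 = 0.257 + (-0.877)(-0.463) = 0.663051
Right-hand sides:
  c_0 = sigma^2 (1 + theta_1 psi_1 + theta_2 psi_2) = 4 * (1 + (0.414)(-0.463) + (0.257)(0.663051)) = 4 * 0.978722 = 3.914888
  c_1 = sigma^2 (theta_1 + theta_2 psi_1) = 4 * (0.414 + (0.257)(-0.463)) = 1.180036
  c_2 = sigma^2 theta_2 = 4 * (0.257) = 1.028
Equations for k = 0 and k = 1 (AR order 1):
  gamma(0) = phi_1 gamma(1) + c_0
  gamma(1) = phi_1 gamma(0) + c_1
Substituting the second into the first: gamma(0) (1 - phi_1^2) = c_0 + phi_1 c_1, so
  gamma(0) = (c_0 + phi_1 c_1) / (1 - phi_1^2) = (3.914888 + (-0.877)(1.180036)) / (1 - (-0.877)^2) = 2.879997 / 0.230871 = 12.474485.
Therefore gamma(0) = 12.4745 (to 4 decimal places).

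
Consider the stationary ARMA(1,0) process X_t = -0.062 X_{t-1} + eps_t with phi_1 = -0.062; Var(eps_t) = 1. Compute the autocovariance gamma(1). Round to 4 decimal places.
\gamma(1) = -0.0622

Multiply the model equation by X_{t-k} and take expectations. With theta_0 = psi_0 = 1 and psi_j the MA(infinity) weights, this gives
  gamma(k) - sum_i phi_i gamma(k-i) = c_k,
  c_k = sigma^2 * sum_{j=k..q} theta_j psi_{j-k}   (c_k = 0 for k > q),
using gamma(-m) = gamma(m).
Pure AR (q = 0): c_0 = sigma^2 = 1, c_k = 0 for k >= 1.
Equations for k = 0 and k = 1 (AR order 1):
  gamma(0) = phi_1 gamma(1) + c_0
  gamma(1) = phi_1 gamma(0) + c_1
Substituting the second into the first: gamma(0) (1 - phi_1^2) = c_0 + phi_1 c_1, so
  gamma(0) = c_0 / (1 - phi_1^2) = 1 / (1 - (-0.062)^2) = 1 / 0.996156 = 1.003859.
  gamma(1) = phi_1 gamma(0) = (-0.062)(1.003859) = -0.062239.
Therefore gamma(1) = -0.0622 (to 4 decimal places).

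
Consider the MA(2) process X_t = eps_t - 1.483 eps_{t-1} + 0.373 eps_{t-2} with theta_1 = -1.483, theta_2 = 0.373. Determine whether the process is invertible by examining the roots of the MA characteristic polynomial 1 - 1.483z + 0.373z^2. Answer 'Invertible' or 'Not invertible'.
\text{Not invertible}

The MA(q) characteristic polynomial is P(z) = 1 - 1.483z + 0.373z^2.
Invertibility requires all roots to lie outside the unit circle, i.e. |z| > 1 for every root.
Set 1 + (-1.483) z + (0.373) z^2 = 0, i.e. a z^2 + b z + c = 0 with a = 0.373, b = -1.483, c = 1.
Discriminant D = b^2 - 4ac = (-1.483)^2 - 4*(0.373)*1 = 2.199289 - (1.492) = 0.707289.
D >= 0, so the roots are real: z = (-b +/- sqrt(D)) / (2a) = (1.483 +/- 0.841005) / (0.746).
  z_1 = (1.483 + 0.841005) / (0.746) = 3.1153,   |z_1| = 3.1153.
  z_2 = (1.483 - 0.841005) / (0.746) = 0.8606,   |z_2| = 0.8606.
Moduli of all roots: 3.1153, 0.8606.
All moduli strictly greater than 1? No.
Verdict: Not invertible.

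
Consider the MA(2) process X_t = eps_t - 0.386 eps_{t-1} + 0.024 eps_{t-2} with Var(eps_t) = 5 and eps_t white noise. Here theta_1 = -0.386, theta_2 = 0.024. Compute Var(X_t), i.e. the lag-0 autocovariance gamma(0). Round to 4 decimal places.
\gamma(0) = 5.7479

For an MA(q) process X_t = eps_t + sum_i theta_i eps_{t-i} with
Var(eps_t) = sigma^2, the variance is
  gamma(0) = sigma^2 * (1 + sum_i theta_i^2).
  sum_i theta_i^2 = (-0.386)^2 + (0.024)^2 = 0.148996 + 0.000576 = 0.149572.
  gamma(0) = 5 * (1 + 0.149572) = 5 * 1.149572 = 5.74786, which rounds to 5.7479.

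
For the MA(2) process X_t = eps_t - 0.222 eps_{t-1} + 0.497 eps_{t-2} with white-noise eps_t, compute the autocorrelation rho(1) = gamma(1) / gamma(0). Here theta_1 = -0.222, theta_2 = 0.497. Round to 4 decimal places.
\rho(1) = -0.2564

For an MA(q) process with theta_0 = 1, the autocovariance is
  gamma(k) = sigma^2 * sum_{i=0..q-k} theta_i * theta_{i+k},
and rho(k) = gamma(k) / gamma(0). Sigma^2 cancels.
  numerator   = (1)*(-0.222) + (-0.222)*(0.497) = -0.332334.
  denominator = (1)^2 + (-0.222)^2 + (0.497)^2 = 1.296293.
  rho(1) = -0.332334 / 1.296293 = -0.2564.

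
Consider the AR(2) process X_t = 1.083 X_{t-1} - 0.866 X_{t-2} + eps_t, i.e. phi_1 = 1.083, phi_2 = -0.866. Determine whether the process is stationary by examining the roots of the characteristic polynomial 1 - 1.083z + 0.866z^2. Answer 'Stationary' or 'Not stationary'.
\text{Stationary}

The AR(p) characteristic polynomial is P(z) = 1 - 1.083z + 0.866z^2.
Stationarity requires all roots to lie outside the unit circle, i.e. |z| > 1 for every root.
Set 1 + (-1.083) z + (0.866) z^2 = 0, i.e. a z^2 + b z + c = 0 with a = 0.866, b = -1.083, c = 1.
Discriminant D = b^2 - 4ac = (-1.083)^2 - 4*(0.866)*1 = 1.172889 - (3.464) = -2.291111.
D < 0, so the roots are the complex-conjugate pair z = (-b +/- i sqrt(-D)) / (2a) = 0.6253 +/- 0.8739i.
For a conjugate pair |z|^2 = z * conj(z) = (product of roots) = c/a = 1/(0.866) = 1.154734, so |z| = sqrt(1.154734) = 1.0746 for both roots.
Moduli of all roots: 1.0746, 1.0746.
All moduli strictly greater than 1? Yes.
Verdict: Stationary.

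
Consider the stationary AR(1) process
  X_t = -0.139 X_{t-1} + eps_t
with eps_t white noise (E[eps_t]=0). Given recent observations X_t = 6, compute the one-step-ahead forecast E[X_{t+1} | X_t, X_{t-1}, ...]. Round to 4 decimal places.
E[X_{t+1} \mid \mathcal F_t] = -0.8340

For an AR(p) model X_t = c + sum_i phi_i X_{t-i} + eps_t, the
one-step-ahead conditional mean is
  E[X_{t+1} | X_t, ...] = c + sum_i phi_i X_{t+1-i}.
Substitute known values:
  E[X_{t+1} | ...] = (-0.139) * (6)
                   = -0.8340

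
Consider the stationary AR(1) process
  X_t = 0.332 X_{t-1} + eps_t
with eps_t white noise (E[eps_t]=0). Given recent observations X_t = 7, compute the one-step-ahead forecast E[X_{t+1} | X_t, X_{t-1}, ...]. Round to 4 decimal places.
E[X_{t+1} \mid \mathcal F_t] = 2.3240

For an AR(p) model X_t = c + sum_i phi_i X_{t-i} + eps_t, the
one-step-ahead conditional mean is
  E[X_{t+1} | X_t, ...] = c + sum_i phi_i X_{t+1-i}.
Substitute known values:
  E[X_{t+1} | ...] = (0.332) * (7)
                   = 2.3240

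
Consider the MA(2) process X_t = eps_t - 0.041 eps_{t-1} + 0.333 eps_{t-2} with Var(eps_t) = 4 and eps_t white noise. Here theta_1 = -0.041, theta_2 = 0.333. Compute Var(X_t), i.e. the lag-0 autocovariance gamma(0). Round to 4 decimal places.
\gamma(0) = 4.4503

For an MA(q) process X_t = eps_t + sum_i theta_i eps_{t-i} with
Var(eps_t) = sigma^2, the variance is
  gamma(0) = sigma^2 * (1 + sum_i theta_i^2).
  sum_i theta_i^2 = (-0.041)^2 + (0.333)^2 = 0.001681 + 0.110889 = 0.11257.
  gamma(0) = 4 * (1 + 0.11257) = 4 * 1.11257 = 4.45028, which rounds to 4.4503.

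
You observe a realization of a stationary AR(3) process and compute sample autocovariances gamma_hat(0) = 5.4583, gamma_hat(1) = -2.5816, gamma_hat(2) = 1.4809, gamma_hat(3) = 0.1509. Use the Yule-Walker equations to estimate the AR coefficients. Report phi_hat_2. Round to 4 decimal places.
\hat\phi_{2} = 0.1630

The Yule-Walker equations for an AR(p) process read, in matrix form,
  Gamma_p phi = r_p,   with   (Gamma_p)_{ij} = gamma(|i - j|),
                       (r_p)_i = gamma(i),   i,j = 1..p.
Substitute the sample gammas (Toeplitz matrix and right-hand side of size 3):
  Gamma_p = [[5.4583, -2.5816, 1.4809], [-2.5816, 5.4583, -2.5816], [1.4809, -2.5816, 5.4583]]
  r_p     = [-2.5816, 1.4809, 0.1509]
Written out (R1..R3):
  (R1) 5.4583 phi_1 - 2.5816 phi_2 + 1.4809 phi_3 = -2.5816
  (R2) -2.5816 phi_1 + 5.4583 phi_2 - 2.5816 phi_3 = 1.4809
  (R3) 1.4809 phi_1 - 2.5816 phi_2 + 5.4583 phi_3 = 0.1509
Gaussian elimination:
  R2 <- R2 - (-2.5816/5.4583) R1 = R2 - (-0.472968) R1:  4.237286 phi_2 - 1.881182 phi_3 = 0.259886
  R3 <- R3 - (1.4809/5.4583) R1 = R3 - (0.271312) R1:  -1.881182 phi_2 + 5.056515 phi_3 = 0.851318
  R3 <- R3 - (-1.881182/4.237286) R2 = R3 - (-0.443959) R2:  4.221347 phi_3 = 0.966697
Back-substitution:
  phi_hat_3 = 0.966697 / 4.221347 = 0.229002
  phi_hat_2 = (0.259886 - (-1.881182)(0.229002)) / 4.237286 = 0.163001
  phi_hat_1 = (-2.5816 - (-2.5816)(0.163001) - (1.4809)(0.229002)) / 5.4583 = -0.458005
So phi_hat = [-0.4580, 0.1630, 0.2290].
Therefore phi_hat_2 = 0.1630.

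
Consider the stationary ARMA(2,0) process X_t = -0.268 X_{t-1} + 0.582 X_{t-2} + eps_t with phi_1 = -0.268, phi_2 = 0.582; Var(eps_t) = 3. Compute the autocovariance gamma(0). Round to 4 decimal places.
\gamma(0) = 7.7033

Multiply the model equation by X_{t-k} and take expectations. With theta_0 = psi_0 = 1 and psi_j the MA(infinity) weights, this gives
  gamma(k) - sum_i phi_i gamma(k-i) = c_k,
  c_k = sigma^2 * sum_{j=k..q} theta_j psi_{j-k}   (c_k = 0 for k > q),
using gamma(-m) = gamma(m).
Pure AR (q = 0): c_0 = sigma^2 = 3, c_k = 0 for k >= 1.
Equations for k = 0, 1, 2 (AR order 2, c_2 = 0):
  (E0) gamma(0) = phi_1 gamma(1) + phi_2 gamma(2) + c_0
  (E1) gamma(1) = phi_1 gamma(0) + phi_2 gamma(1) + c_1
  (E2) gamma(2) = phi_1 gamma(1) + phi_2 gamma(0)
From (E1): gamma(1) = A gamma(0) + B with
  A = phi_1 / (1 - phi_2) = -0.268 / 0.418 = -0.641148,   B = c_1 / (1 - phi_2) = 0 / 0.418 = 0.
Insert (E2) into (E0): gamma(0) (1 - phi_2^2) = phi_1 (1 + phi_2) gamma(1) + c_0.
  phi_1 (1 + phi_2) = (-0.268)(1.582) = -0.423976,   1 - phi_2^2 = 0.661276.
Replace gamma(1) by A gamma(0) + B and collect gamma(0):
  gamma(0) [0.661276 - (-0.423976)(-0.641148)] = c_0 = 3
  gamma(0) * 0.389444 = 3
  gamma(0) = 3 / 0.389444 = 7.70328.
Therefore gamma(0) = 7.7033 (to 4 decimal places).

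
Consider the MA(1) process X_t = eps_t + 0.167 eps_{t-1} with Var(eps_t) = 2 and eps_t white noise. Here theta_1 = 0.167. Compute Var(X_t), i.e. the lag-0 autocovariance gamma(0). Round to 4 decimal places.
\gamma(0) = 2.0558

For an MA(q) process X_t = eps_t + sum_i theta_i eps_{t-i} with
Var(eps_t) = sigma^2, the variance is
  gamma(0) = sigma^2 * (1 + sum_i theta_i^2).
  sum_i theta_i^2 = (0.167)^2 = 0.027889.
  gamma(0) = 2 * (1 + 0.027889) = 2 * 1.027889 = 2.055778, which rounds to 2.0558.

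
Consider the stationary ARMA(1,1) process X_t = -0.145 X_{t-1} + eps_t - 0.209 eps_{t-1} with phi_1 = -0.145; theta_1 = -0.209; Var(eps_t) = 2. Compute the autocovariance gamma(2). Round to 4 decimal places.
\gamma(2) = 0.1080

Multiply the model equation by X_{t-k} and take expectations. With theta_0 = psi_0 = 1 and psi_j the MA(infinity) weights, this gives
  gamma(k) - sum_i phi_i gamma(k-i) = c_k,
  c_k = sigma^2 * sum_{j=k..q} theta_j psi_{j-k}   (c_k = 0 for k > q),
using gamma(-m) = gamma(m).
psi-weights needed (psi_j = theta_j + sum_i phi_i psi_{j-i}):
  psi_1 = theta_1 + phi_1 = -0.209 + (-0.145) = -0.354
Right-hand sides:
  c_0 = sigma^2 (1 + theta_1 psi_1) = 2 * (1 + (-0.209)(-0.354)) = 2 * 1.073986 = 2.147972
  c_1 = sigma^2 theta_1 = 2 * (-0.209) = -0.418
  c_2 = 0
Equations for k = 0 and k = 1 (AR order 1):
  gamma(0) = phi_1 gamma(1) + c_0
  gamma(1) = phi_1 gamma(0) + c_1
Substituting the second into the first: gamma(0) (1 - phi_1^2) = c_0 + phi_1 c_1, so
  gamma(0) = (c_0 + phi_1 c_1) / (1 - phi_1^2) = (2.147972 + (-0.145)(-0.418)) / (1 - (-0.145)^2) = 2.208582 / 0.978975 = 2.256015.
  gamma(1) = phi_1 gamma(0) + c_1 = (-0.145)(2.256015) + (-0.418) = -0.745122.
For k = 2 (> q): gamma(2) = phi_1 gamma(1) = (-0.145)(-0.745122) = 0.108043.
Therefore gamma(2) = 0.1080 (to 4 decimal places).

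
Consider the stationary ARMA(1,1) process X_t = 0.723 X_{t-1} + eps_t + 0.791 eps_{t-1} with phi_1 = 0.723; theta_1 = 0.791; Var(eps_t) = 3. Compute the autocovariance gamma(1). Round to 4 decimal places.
\gamma(1) = 14.9591

Multiply the model equation by X_{t-k} and take expectations. With theta_0 = psi_0 = 1 and psi_j the MA(infinity) weights, this gives
  gamma(k) - sum_i phi_i gamma(k-i) = c_k,
  c_k = sigma^2 * sum_{j=k..q} theta_j psi_{j-k}   (c_k = 0 for k > q),
using gamma(-m) = gamma(m).
psi-weights needed (psi_j = theta_j + sum_i phi_i psi_{j-i}):
  psi_1 = theta_1 + phi_1 = 0.791 + (0.723) = 1.514
Right-hand sides:
  c_0 = sigma^2 (1 + theta_1 psi_1) = 3 * (1 + (0.791)(1.514)) = 3 * 2.197574 = 6.592722
  c_1 = sigma^2 theta_1 = 3 * (0.791) = 2.373
  c_2 = 0
Equations for k = 0 and k = 1 (AR order 1):
  gamma(0) = phi_1 gamma(1) + c_0
  gamma(1) = phi_1 gamma(0) + c_1
Substituting the second into the first: gamma(0) (1 - phi_1^2) = c_0 + phi_1 c_1, so
  gamma(0) = (c_0 + phi_1 c_1) / (1 - phi_1^2) = (6.592722 + (0.723)(2.373)) / (1 - (0.723)^2) = 8.308401 / 0.477271 = 17.408141.
  gamma(1) = phi_1 gamma(0) + c_1 = (0.723)(17.408141) + (2.373) = 14.959086.
Therefore gamma(1) = 14.9591 (to 4 decimal places).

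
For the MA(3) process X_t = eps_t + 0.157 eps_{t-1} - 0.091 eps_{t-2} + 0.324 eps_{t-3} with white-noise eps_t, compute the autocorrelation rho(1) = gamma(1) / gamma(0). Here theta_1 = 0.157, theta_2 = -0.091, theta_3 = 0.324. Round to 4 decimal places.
\rho(1) = 0.0995

For an MA(q) process with theta_0 = 1, the autocovariance is
  gamma(k) = sigma^2 * sum_{i=0..q-k} theta_i * theta_{i+k},
and rho(k) = gamma(k) / gamma(0). Sigma^2 cancels.
  numerator   = (1)*(0.157) + (0.157)*(-0.091) + (-0.091)*(0.324) = 0.113229.
  denominator = (1)^2 + (0.157)^2 + (-0.091)^2 + (0.324)^2 = 1.137906.
  rho(1) = 0.113229 / 1.137906 = 0.0995.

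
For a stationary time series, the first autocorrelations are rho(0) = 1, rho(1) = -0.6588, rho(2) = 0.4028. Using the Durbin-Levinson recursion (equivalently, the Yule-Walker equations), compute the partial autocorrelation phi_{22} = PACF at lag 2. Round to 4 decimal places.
\phi_{22} = -0.0552

The PACF at lag k is phi_{kk}, the last component of the solution
to the Yule-Walker system G_k phi = r_k where
  (G_k)_{ij} = rho(|i - j|), (r_k)_i = rho(i), i,j = 1..k.
Equivalently, Durbin-Levinson gives phi_{kk} iteratively:
  phi_{11} = rho(1)
  phi_{kk} = [rho(k) - sum_{j=1..k-1} phi_{k-1,j} rho(k-j)]
            / [1 - sum_{j=1..k-1} phi_{k-1,j} rho(j)],
  phi_{k,j} = phi_{k-1,j} - phi_{kk} phi_{k-1,k-j},  j = 1..k-1.
Step k = 1:
  phi_11 = rho(1) = -0.6588.
Step k = 2:
  phi_22 = [rho(2) - phi_11 rho(1)] / [1 - phi_11 rho(1)] = [0.4028 - (-0.6588)(-0.6588)] / [1 - (-0.6588)(-0.6588)]
         = -0.03121744 / 0.56598256 = -0.0552.
Therefore phi_{22} = -0.0552.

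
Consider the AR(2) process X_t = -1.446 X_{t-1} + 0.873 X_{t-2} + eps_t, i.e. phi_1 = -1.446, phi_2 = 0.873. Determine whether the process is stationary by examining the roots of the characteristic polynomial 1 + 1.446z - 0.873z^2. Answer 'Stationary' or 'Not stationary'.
\text{Not stationary}

The AR(p) characteristic polynomial is P(z) = 1 + 1.446z - 0.873z^2.
Stationarity requires all roots to lie outside the unit circle, i.e. |z| > 1 for every root.
Set 1 + (1.446) z + (-0.873) z^2 = 0, i.e. a z^2 + b z + c = 0 with a = -0.873, b = 1.446, c = 1.
Discriminant D = b^2 - 4ac = (1.446)^2 - 4*(-0.873)*1 = 2.090916 - (-3.492) = 5.582916.
D >= 0, so the roots are real: z = (-b +/- sqrt(D)) / (2a) = (-1.446 +/- 2.36282) / (-1.746).
  z_1 = (-1.446 + 2.36282) / (-1.746) = -0.5251,   |z_1| = 0.5251.
  z_2 = (-1.446 - 2.36282) / (-1.746) = 2.1815,   |z_2| = 2.1815.
Moduli of all roots: 0.5251, 2.1815.
All moduli strictly greater than 1? No.
Verdict: Not stationary.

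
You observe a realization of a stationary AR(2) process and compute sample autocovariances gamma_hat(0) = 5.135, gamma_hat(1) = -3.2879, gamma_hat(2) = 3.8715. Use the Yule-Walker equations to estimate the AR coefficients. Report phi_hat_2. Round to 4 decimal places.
\hat\phi_{2} = 0.5830

The Yule-Walker equations for an AR(p) process read, in matrix form,
  Gamma_p phi = r_p,   with   (Gamma_p)_{ij} = gamma(|i - j|),
                       (r_p)_i = gamma(i),   i,j = 1..p.
Substitute the sample gammas (Toeplitz matrix and right-hand side of size 2):
  Gamma_p = [[5.135, -3.2879], [-3.2879, 5.135]]
  r_p     = [-3.2879, 3.8715]
Written out:
  5.135 phi_1 - 3.2879 phi_2 = -3.2879
  -3.2879 phi_1 + 5.135 phi_2 = 3.8715
Solve by Cramer's rule:
  det = gamma(0)^2 - gamma(1)^2 = (5.135)^2 - (-3.2879)^2 = 26.368225 - 10.81028641 = 15.55793859
  phi_hat_1 = [gamma(1) gamma(0) - gamma(1) gamma(2)] / det = [(-3.2879)(5.135) - (-3.2879)(3.8715)] / 15.55793859 = -4.15426165 / 15.55793859 = -0.267
  phi_hat_2 = [gamma(0) gamma(2) - gamma(1)^2] / det = [(5.135)(3.8715) - (-3.2879)^2] / 15.55793859 = 9.06986609 / 15.55793859 = 0.583
So phi_hat = [-0.2670, 0.5830].
Therefore phi_hat_2 = 0.5830.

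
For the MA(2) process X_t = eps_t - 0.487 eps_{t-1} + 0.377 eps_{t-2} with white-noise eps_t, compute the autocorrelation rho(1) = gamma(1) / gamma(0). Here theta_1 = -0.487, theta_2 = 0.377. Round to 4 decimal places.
\rho(1) = -0.4862

For an MA(q) process with theta_0 = 1, the autocovariance is
  gamma(k) = sigma^2 * sum_{i=0..q-k} theta_i * theta_{i+k},
and rho(k) = gamma(k) / gamma(0). Sigma^2 cancels.
  numerator   = (1)*(-0.487) + (-0.487)*(0.377) = -0.670599.
  denominator = (1)^2 + (-0.487)^2 + (0.377)^2 = 1.379298.
  rho(1) = -0.670599 / 1.379298 = -0.4862.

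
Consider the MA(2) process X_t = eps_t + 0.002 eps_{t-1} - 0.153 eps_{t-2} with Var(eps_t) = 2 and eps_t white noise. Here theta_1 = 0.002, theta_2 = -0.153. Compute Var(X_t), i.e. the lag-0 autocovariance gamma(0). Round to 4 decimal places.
\gamma(0) = 2.0468

For an MA(q) process X_t = eps_t + sum_i theta_i eps_{t-i} with
Var(eps_t) = sigma^2, the variance is
  gamma(0) = sigma^2 * (1 + sum_i theta_i^2).
  sum_i theta_i^2 = (0.002)^2 + (-0.153)^2 = 0.000004 + 0.023409 = 0.023413.
  gamma(0) = 2 * (1 + 0.023413) = 2 * 1.023413 = 2.046826, which rounds to 2.0468.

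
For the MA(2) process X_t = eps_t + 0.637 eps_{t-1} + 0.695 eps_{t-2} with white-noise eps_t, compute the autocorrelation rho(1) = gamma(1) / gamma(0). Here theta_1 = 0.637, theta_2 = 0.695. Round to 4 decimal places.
\rho(1) = 0.5716

For an MA(q) process with theta_0 = 1, the autocovariance is
  gamma(k) = sigma^2 * sum_{i=0..q-k} theta_i * theta_{i+k},
and rho(k) = gamma(k) / gamma(0). Sigma^2 cancels.
  numerator   = (1)*(0.637) + (0.637)*(0.695) = 1.079715.
  denominator = (1)^2 + (0.637)^2 + (0.695)^2 = 1.888794.
  rho(1) = 1.079715 / 1.888794 = 0.5716.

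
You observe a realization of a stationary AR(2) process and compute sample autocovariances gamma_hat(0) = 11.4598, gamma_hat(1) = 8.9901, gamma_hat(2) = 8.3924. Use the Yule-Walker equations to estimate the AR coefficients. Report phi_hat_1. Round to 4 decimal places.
\hat\phi_{1} = 0.5460

The Yule-Walker equations for an AR(p) process read, in matrix form,
  Gamma_p phi = r_p,   with   (Gamma_p)_{ij} = gamma(|i - j|),
                       (r_p)_i = gamma(i),   i,j = 1..p.
Substitute the sample gammas (Toeplitz matrix and right-hand side of size 2):
  Gamma_p = [[11.4598, 8.9901], [8.9901, 11.4598]]
  r_p     = [8.9901, 8.3924]
Written out:
  11.4598 phi_1 + 8.9901 phi_2 = 8.9901
  8.9901 phi_1 + 11.4598 phi_2 = 8.3924
Solve by Cramer's rule:
  det = gamma(0)^2 - gamma(1)^2 = (11.4598)^2 - (8.9901)^2 = 131.32701604 - 80.82189801 = 50.50511803
  phi_hat_1 = [gamma(1) gamma(0) - gamma(1) gamma(2)] / det = [(8.9901)(11.4598) - (8.9901)(8.3924)] / 50.50511803 = 27.57623274 / 50.50511803 = 0.546
  phi_hat_2 = [gamma(0) gamma(2) - gamma(1)^2] / det = [(11.4598)(8.3924) - (8.9901)^2] / 50.50511803 = 15.35332751 / 50.50511803 = 0.304
So phi_hat = [0.5460, 0.3040].
Therefore phi_hat_1 = 0.5460.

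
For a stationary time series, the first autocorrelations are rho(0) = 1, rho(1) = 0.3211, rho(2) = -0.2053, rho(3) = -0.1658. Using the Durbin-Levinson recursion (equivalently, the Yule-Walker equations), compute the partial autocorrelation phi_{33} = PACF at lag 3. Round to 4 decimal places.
\phi_{33} = 0.0420

The PACF at lag k is phi_{kk}, the last component of the solution
to the Yule-Walker system G_k phi = r_k where
  (G_k)_{ij} = rho(|i - j|), (r_k)_i = rho(i), i,j = 1..k.
Equivalently, Durbin-Levinson gives phi_{kk} iteratively:
  phi_{11} = rho(1)
  phi_{kk} = [rho(k) - sum_{j=1..k-1} phi_{k-1,j} rho(k-j)]
            / [1 - sum_{j=1..k-1} phi_{k-1,j} rho(j)],
  phi_{k,j} = phi_{k-1,j} - phi_{kk} phi_{k-1,k-j},  j = 1..k-1.
Step k = 1:
  phi_11 = rho(1) = 0.3211.
Step k = 2:
  phi_22 = [rho(2) - phi_11 rho(1)] / [1 - phi_11 rho(1)] = [-0.2053 - (0.3211)(0.3211)] / [1 - (0.3211)(0.3211)]
         = -0.30840521 / 0.89689479 = -0.343859.
  Update: phi_21 = phi_11 - phi_22 phi_11 = 0.3211 - (-0.343859)(0.3211) = 0.431513.
Step k = 3:
  phi_33 = [rho(3) - phi_21 rho(2) - phi_22 rho(1)] / [1 - phi_21 rho(1) - phi_22 rho(2)]
    numerator   = -0.1658 - (0.431513)(-0.2053) - (-0.343859)(0.3211) = 0.03320271
    denominator = 1 - (0.431513)(0.3211) - (-0.343859)(-0.2053) = 0.79084693
  phi_33 = 0.03320271 / 0.79084693 = 0.042.
Therefore phi_{33} = 0.0420.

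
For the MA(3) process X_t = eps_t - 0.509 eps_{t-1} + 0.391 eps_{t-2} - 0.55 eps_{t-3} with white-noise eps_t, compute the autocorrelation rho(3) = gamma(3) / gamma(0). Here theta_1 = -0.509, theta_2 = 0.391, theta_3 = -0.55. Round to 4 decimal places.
\rho(3) = -0.3208

For an MA(q) process with theta_0 = 1, the autocovariance is
  gamma(k) = sigma^2 * sum_{i=0..q-k} theta_i * theta_{i+k},
and rho(k) = gamma(k) / gamma(0). Sigma^2 cancels.
  numerator   = (1)*(-0.55) = -0.55.
  denominator = (1)^2 + (-0.509)^2 + (0.391)^2 + (-0.55)^2 = 1.714462.
  rho(3) = -0.55 / 1.714462 = -0.3208.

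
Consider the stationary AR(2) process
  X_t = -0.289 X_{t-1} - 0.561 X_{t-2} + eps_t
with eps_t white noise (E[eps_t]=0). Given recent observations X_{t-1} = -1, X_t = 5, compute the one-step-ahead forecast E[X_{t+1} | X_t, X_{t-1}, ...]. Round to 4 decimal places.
E[X_{t+1} \mid \mathcal F_t] = -0.8840

For an AR(p) model X_t = c + sum_i phi_i X_{t-i} + eps_t, the
one-step-ahead conditional mean is
  E[X_{t+1} | X_t, ...] = c + sum_i phi_i X_{t+1-i}.
Substitute known values:
  E[X_{t+1} | ...] = (-0.289) * (5) + (-0.561) * (-1)
                   = -0.8840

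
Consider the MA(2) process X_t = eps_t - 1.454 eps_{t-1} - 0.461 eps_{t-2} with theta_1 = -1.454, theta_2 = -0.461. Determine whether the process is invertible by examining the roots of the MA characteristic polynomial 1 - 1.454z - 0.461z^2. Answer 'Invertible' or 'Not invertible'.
\text{Not invertible}

The MA(q) characteristic polynomial is P(z) = 1 - 1.454z - 0.461z^2.
Invertibility requires all roots to lie outside the unit circle, i.e. |z| > 1 for every root.
Set 1 + (-1.454) z + (-0.461) z^2 = 0, i.e. a z^2 + b z + c = 0 with a = -0.461, b = -1.454, c = 1.
Discriminant D = b^2 - 4ac = (-1.454)^2 - 4*(-0.461)*1 = 2.114116 - (-1.844) = 3.958116.
D >= 0, so the roots are real: z = (-b +/- sqrt(D)) / (2a) = (1.454 +/- 1.989501) / (-0.922).
  z_1 = (1.454 + 1.989501) / (-0.922) = -3.7348,   |z_1| = 3.7348.
  z_2 = (1.454 - 1.989501) / (-0.922) = 0.5808,   |z_2| = 0.5808.
Moduli of all roots: 3.7348, 0.5808.
All moduli strictly greater than 1? No.
Verdict: Not invertible.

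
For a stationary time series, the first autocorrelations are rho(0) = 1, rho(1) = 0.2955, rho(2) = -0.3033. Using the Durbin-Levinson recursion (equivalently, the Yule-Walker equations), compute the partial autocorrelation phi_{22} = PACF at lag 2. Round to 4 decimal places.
\phi_{22} = -0.4280

The PACF at lag k is phi_{kk}, the last component of the solution
to the Yule-Walker system G_k phi = r_k where
  (G_k)_{ij} = rho(|i - j|), (r_k)_i = rho(i), i,j = 1..k.
Equivalently, Durbin-Levinson gives phi_{kk} iteratively:
  phi_{11} = rho(1)
  phi_{kk} = [rho(k) - sum_{j=1..k-1} phi_{k-1,j} rho(k-j)]
            / [1 - sum_{j=1..k-1} phi_{k-1,j} rho(j)],
  phi_{k,j} = phi_{k-1,j} - phi_{kk} phi_{k-1,k-j},  j = 1..k-1.
Step k = 1:
  phi_11 = rho(1) = 0.2955.
Step k = 2:
  phi_22 = [rho(2) - phi_11 rho(1)] / [1 - phi_11 rho(1)] = [-0.3033 - (0.2955)(0.2955)] / [1 - (0.2955)(0.2955)]
         = -0.39062025 / 0.91267975 = -0.428.
Therefore phi_{22} = -0.4280.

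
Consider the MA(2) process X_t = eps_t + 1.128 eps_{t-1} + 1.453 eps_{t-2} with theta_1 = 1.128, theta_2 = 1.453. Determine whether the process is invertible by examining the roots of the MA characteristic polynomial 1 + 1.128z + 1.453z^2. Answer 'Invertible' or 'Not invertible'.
\text{Not invertible}

The MA(q) characteristic polynomial is P(z) = 1 + 1.128z + 1.453z^2.
Invertibility requires all roots to lie outside the unit circle, i.e. |z| > 1 for every root.
Set 1 + (1.128) z + (1.453) z^2 = 0, i.e. a z^2 + b z + c = 0 with a = 1.453, b = 1.128, c = 1.
Discriminant D = b^2 - 4ac = (1.128)^2 - 4*(1.453)*1 = 1.272384 - (5.812) = -4.539616.
D < 0, so the roots are the complex-conjugate pair z = (-b +/- i sqrt(-D)) / (2a) = -0.3882 +/- 0.7332i.
For a conjugate pair |z|^2 = z * conj(z) = (product of roots) = c/a = 1/(1.453) = 0.688231, so |z| = sqrt(0.688231) = 0.8296 for both roots.
Moduli of all roots: 0.8296, 0.8296.
All moduli strictly greater than 1? No.
Verdict: Not invertible.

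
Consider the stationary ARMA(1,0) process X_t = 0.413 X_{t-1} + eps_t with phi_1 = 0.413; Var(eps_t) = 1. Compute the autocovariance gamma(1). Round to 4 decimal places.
\gamma(1) = 0.4979

Multiply the model equation by X_{t-k} and take expectations. With theta_0 = psi_0 = 1 and psi_j the MA(infinity) weights, this gives
  gamma(k) - sum_i phi_i gamma(k-i) = c_k,
  c_k = sigma^2 * sum_{j=k..q} theta_j psi_{j-k}   (c_k = 0 for k > q),
using gamma(-m) = gamma(m).
Pure AR (q = 0): c_0 = sigma^2 = 1, c_k = 0 for k >= 1.
Equations for k = 0 and k = 1 (AR order 1):
  gamma(0) = phi_1 gamma(1) + c_0
  gamma(1) = phi_1 gamma(0) + c_1
Substituting the second into the first: gamma(0) (1 - phi_1^2) = c_0 + phi_1 c_1, so
  gamma(0) = c_0 / (1 - phi_1^2) = 1 / (1 - (0.413)^2) = 1 / 0.829431 = 1.205646.
  gamma(1) = phi_1 gamma(0) = (0.413)(1.205646) = 0.497932.
Therefore gamma(1) = 0.4979 (to 4 decimal places).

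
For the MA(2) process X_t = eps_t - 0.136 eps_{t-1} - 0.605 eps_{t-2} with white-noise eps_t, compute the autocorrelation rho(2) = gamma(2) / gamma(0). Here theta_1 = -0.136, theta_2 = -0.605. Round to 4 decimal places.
\rho(2) = -0.4370

For an MA(q) process with theta_0 = 1, the autocovariance is
  gamma(k) = sigma^2 * sum_{i=0..q-k} theta_i * theta_{i+k},
and rho(k) = gamma(k) / gamma(0). Sigma^2 cancels.
  numerator   = (1)*(-0.605) = -0.605.
  denominator = (1)^2 + (-0.136)^2 + (-0.605)^2 = 1.384521.
  rho(2) = -0.605 / 1.384521 = -0.4370.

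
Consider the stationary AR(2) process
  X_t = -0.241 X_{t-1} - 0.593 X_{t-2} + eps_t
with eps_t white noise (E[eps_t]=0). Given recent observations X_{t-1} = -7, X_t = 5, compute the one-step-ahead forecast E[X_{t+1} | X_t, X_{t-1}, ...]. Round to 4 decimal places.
E[X_{t+1} \mid \mathcal F_t] = 2.9460

For an AR(p) model X_t = c + sum_i phi_i X_{t-i} + eps_t, the
one-step-ahead conditional mean is
  E[X_{t+1} | X_t, ...] = c + sum_i phi_i X_{t+1-i}.
Substitute known values:
  E[X_{t+1} | ...] = (-0.241) * (5) + (-0.593) * (-7)
                   = 2.9460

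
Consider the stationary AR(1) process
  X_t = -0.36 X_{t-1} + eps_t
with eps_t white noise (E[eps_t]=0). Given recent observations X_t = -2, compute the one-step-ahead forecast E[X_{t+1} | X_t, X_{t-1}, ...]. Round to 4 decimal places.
E[X_{t+1} \mid \mathcal F_t] = 0.7200

For an AR(p) model X_t = c + sum_i phi_i X_{t-i} + eps_t, the
one-step-ahead conditional mean is
  E[X_{t+1} | X_t, ...] = c + sum_i phi_i X_{t+1-i}.
Substitute known values:
  E[X_{t+1} | ...] = (-0.36) * (-2)
                   = 0.7200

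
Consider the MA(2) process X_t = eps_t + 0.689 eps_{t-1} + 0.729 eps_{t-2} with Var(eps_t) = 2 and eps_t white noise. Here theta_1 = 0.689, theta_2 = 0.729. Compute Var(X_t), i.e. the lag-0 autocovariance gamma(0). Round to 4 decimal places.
\gamma(0) = 4.0123

For an MA(q) process X_t = eps_t + sum_i theta_i eps_{t-i} with
Var(eps_t) = sigma^2, the variance is
  gamma(0) = sigma^2 * (1 + sum_i theta_i^2).
  sum_i theta_i^2 = (0.689)^2 + (0.729)^2 = 0.474721 + 0.531441 = 1.006162.
  gamma(0) = 2 * (1 + 1.006162) = 2 * 2.006162 = 4.012324, which rounds to 4.0123.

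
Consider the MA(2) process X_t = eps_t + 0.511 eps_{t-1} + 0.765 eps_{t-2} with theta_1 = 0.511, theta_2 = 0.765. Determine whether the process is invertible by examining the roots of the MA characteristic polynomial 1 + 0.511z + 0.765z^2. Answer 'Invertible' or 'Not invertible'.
\text{Invertible}

The MA(q) characteristic polynomial is P(z) = 1 + 0.511z + 0.765z^2.
Invertibility requires all roots to lie outside the unit circle, i.e. |z| > 1 for every root.
Set 1 + (0.511) z + (0.765) z^2 = 0, i.e. a z^2 + b z + c = 0 with a = 0.765, b = 0.511, c = 1.
Discriminant D = b^2 - 4ac = (0.511)^2 - 4*(0.765)*1 = 0.261121 - (3.06) = -2.798879.
D < 0, so the roots are the complex-conjugate pair z = (-b +/- i sqrt(-D)) / (2a) = -0.334 +/- 1.0935i.
For a conjugate pair |z|^2 = z * conj(z) = (product of roots) = c/a = 1/(0.765) = 1.30719, so |z| = sqrt(1.30719) = 1.1433 for both roots.
Moduli of all roots: 1.1433, 1.1433.
All moduli strictly greater than 1? Yes.
Verdict: Invertible.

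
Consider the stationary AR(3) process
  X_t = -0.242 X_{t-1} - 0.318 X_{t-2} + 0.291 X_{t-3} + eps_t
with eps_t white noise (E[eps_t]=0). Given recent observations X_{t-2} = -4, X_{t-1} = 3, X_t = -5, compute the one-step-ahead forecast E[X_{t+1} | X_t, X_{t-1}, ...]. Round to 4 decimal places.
E[X_{t+1} \mid \mathcal F_t] = -0.9080

For an AR(p) model X_t = c + sum_i phi_i X_{t-i} + eps_t, the
one-step-ahead conditional mean is
  E[X_{t+1} | X_t, ...] = c + sum_i phi_i X_{t+1-i}.
Substitute known values:
  E[X_{t+1} | ...] = (-0.242) * (-5) + (-0.318) * (3) + (0.291) * (-4)
                   = -0.9080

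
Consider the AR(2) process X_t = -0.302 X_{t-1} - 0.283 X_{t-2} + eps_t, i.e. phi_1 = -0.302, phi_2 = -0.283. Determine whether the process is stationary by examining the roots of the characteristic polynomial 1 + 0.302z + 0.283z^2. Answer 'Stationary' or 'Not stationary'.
\text{Stationary}

The AR(p) characteristic polynomial is P(z) = 1 + 0.302z + 0.283z^2.
Stationarity requires all roots to lie outside the unit circle, i.e. |z| > 1 for every root.
Set 1 + (0.302) z + (0.283) z^2 = 0, i.e. a z^2 + b z + c = 0 with a = 0.283, b = 0.302, c = 1.
Discriminant D = b^2 - 4ac = (0.302)^2 - 4*(0.283)*1 = 0.091204 - (1.132) = -1.040796.
D < 0, so the roots are the complex-conjugate pair z = (-b +/- i sqrt(-D)) / (2a) = -0.5336 +/- 1.8025i.
For a conjugate pair |z|^2 = z * conj(z) = (product of roots) = c/a = 1/(0.283) = 3.533569, so |z| = sqrt(3.533569) = 1.8798 for both roots.
Moduli of all roots: 1.8798, 1.8798.
All moduli strictly greater than 1? Yes.
Verdict: Stationary.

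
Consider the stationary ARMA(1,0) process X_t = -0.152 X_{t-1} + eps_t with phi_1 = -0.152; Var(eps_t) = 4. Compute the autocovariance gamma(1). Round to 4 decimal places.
\gamma(1) = -0.6224

Multiply the model equation by X_{t-k} and take expectations. With theta_0 = psi_0 = 1 and psi_j the MA(infinity) weights, this gives
  gamma(k) - sum_i phi_i gamma(k-i) = c_k,
  c_k = sigma^2 * sum_{j=k..q} theta_j psi_{j-k}   (c_k = 0 for k > q),
using gamma(-m) = gamma(m).
Pure AR (q = 0): c_0 = sigma^2 = 4, c_k = 0 for k >= 1.
Equations for k = 0 and k = 1 (AR order 1):
  gamma(0) = phi_1 gamma(1) + c_0
  gamma(1) = phi_1 gamma(0) + c_1
Substituting the second into the first: gamma(0) (1 - phi_1^2) = c_0 + phi_1 c_1, so
  gamma(0) = c_0 / (1 - phi_1^2) = 4 / (1 - (-0.152)^2) = 4 / 0.976896 = 4.094602.
  gamma(1) = phi_1 gamma(0) = (-0.152)(4.094602) = -0.622379.
Therefore gamma(1) = -0.6224 (to 4 decimal places).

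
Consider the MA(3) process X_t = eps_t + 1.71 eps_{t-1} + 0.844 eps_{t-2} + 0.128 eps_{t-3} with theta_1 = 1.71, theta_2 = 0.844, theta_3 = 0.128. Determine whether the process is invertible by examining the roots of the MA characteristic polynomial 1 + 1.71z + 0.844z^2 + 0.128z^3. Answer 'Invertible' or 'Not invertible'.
\text{Invertible}

The MA(q) characteristic polynomial is P(z) = 1 + 1.71z + 0.844z^2 + 0.128z^3.
Invertibility requires all roots to lie outside the unit circle, i.e. |z| > 1 for every root.
Degree 3: look for a simple real root z0 first, then factor out (1 - z/z0) and solve the remaining quadratic.
Testing z0 = -2.5: P(-2.5) = 1 + (1.71)(-2.5) + (0.844)(-2.5)^2 + (0.128)(-2.5)^3
  = 1 + (-4.275) + (5.275) + (-2) = 0.  So z_0 = -2.5 is a root, |z_0| = 2.5.
Divide out the factor (1 + 0.4 z) = (1 - z/z0) (since 1/z0 = -0.4):
  P(z) = (1 + 0.4 z)(1 + (1.31) z + (0.32) z^2)
  [check: z-coef 1.31 - (-0.4) = 1.71; z^2-coef 0.32 - (-0.4)(1.31) = 0.844; z^3-coef -(-0.4)(0.32) = 0.128.]
Remaining roots from the quadratic factor 1 + (1.31) z + (0.32) z^2:
  Set 1 + (1.31) z + (0.32) z^2 = 0, i.e. a z^2 + b z + c = 0 with a = 0.32, b = 1.31, c = 1.
  Discriminant D = b^2 - 4ac = (1.31)^2 - 4*(0.32)*1 = 1.7161 - (1.28) = 0.4361.
  D >= 0, so the roots are real: z = (-b +/- sqrt(D)) / (2a) = (-1.31 +/- 0.660379) / (0.64).
    z_1 = (-1.31 + 0.660379) / (0.64) = -1.015,   |z_1| = 1.015.
    z_2 = (-1.31 - 0.660379) / (0.64) = -3.0787,   |z_2| = 3.0787.
Moduli of all roots: 2.5000, 1.0150, 3.0787.
All moduli strictly greater than 1? Yes.
Verdict: Invertible.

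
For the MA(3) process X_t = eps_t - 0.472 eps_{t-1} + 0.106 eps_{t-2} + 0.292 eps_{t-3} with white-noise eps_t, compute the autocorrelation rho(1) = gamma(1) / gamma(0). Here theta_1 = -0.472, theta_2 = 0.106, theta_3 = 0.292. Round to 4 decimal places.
\rho(1) = -0.3722

For an MA(q) process with theta_0 = 1, the autocovariance is
  gamma(k) = sigma^2 * sum_{i=0..q-k} theta_i * theta_{i+k},
and rho(k) = gamma(k) / gamma(0). Sigma^2 cancels.
  numerator   = (1)*(-0.472) + (-0.472)*(0.106) + (0.106)*(0.292) = -0.49108.
  denominator = (1)^2 + (-0.472)^2 + (0.106)^2 + (0.292)^2 = 1.319284.
  rho(1) = -0.49108 / 1.319284 = -0.3722.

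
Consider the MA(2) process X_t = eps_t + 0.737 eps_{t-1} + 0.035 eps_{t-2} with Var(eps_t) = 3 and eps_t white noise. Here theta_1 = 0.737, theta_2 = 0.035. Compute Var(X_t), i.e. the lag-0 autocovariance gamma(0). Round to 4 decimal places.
\gamma(0) = 4.6332

For an MA(q) process X_t = eps_t + sum_i theta_i eps_{t-i} with
Var(eps_t) = sigma^2, the variance is
  gamma(0) = sigma^2 * (1 + sum_i theta_i^2).
  sum_i theta_i^2 = (0.737)^2 + (0.035)^2 = 0.543169 + 0.001225 = 0.544394.
  gamma(0) = 3 * (1 + 0.544394) = 3 * 1.544394 = 4.633182, which rounds to 4.6332.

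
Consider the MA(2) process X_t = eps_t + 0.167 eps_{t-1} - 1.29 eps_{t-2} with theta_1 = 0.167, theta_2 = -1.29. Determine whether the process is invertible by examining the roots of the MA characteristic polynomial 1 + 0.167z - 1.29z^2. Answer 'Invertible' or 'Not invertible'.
\text{Not invertible}

The MA(q) characteristic polynomial is P(z) = 1 + 0.167z - 1.29z^2.
Invertibility requires all roots to lie outside the unit circle, i.e. |z| > 1 for every root.
Set 1 + (0.167) z + (-1.29) z^2 = 0, i.e. a z^2 + b z + c = 0 with a = -1.29, b = 0.167, c = 1.
Discriminant D = b^2 - 4ac = (0.167)^2 - 4*(-1.29)*1 = 0.027889 - (-5.16) = 5.187889.
D >= 0, so the roots are real: z = (-b +/- sqrt(D)) / (2a) = (-0.167 +/- 2.277694) / (-2.58).
  z_1 = (-0.167 + 2.277694) / (-2.58) = -0.8181,   |z_1| = 0.8181.
  z_2 = (-0.167 - 2.277694) / (-2.58) = 0.9476,   |z_2| = 0.9476.
Moduli of all roots: 0.8181, 0.9476.
All moduli strictly greater than 1? No.
Verdict: Not invertible.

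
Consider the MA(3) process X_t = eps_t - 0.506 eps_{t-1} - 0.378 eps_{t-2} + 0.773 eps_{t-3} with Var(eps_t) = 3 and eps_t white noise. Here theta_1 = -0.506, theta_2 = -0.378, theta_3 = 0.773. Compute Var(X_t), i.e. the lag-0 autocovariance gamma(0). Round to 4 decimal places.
\gamma(0) = 5.9893

For an MA(q) process X_t = eps_t + sum_i theta_i eps_{t-i} with
Var(eps_t) = sigma^2, the variance is
  gamma(0) = sigma^2 * (1 + sum_i theta_i^2).
  sum_i theta_i^2 = (-0.506)^2 + (-0.378)^2 + (0.773)^2 = 0.256036 + 0.142884 + 0.597529 = 0.996449.
  gamma(0) = 3 * (1 + 0.996449) = 3 * 1.996449 = 5.989347, which rounds to 5.9893.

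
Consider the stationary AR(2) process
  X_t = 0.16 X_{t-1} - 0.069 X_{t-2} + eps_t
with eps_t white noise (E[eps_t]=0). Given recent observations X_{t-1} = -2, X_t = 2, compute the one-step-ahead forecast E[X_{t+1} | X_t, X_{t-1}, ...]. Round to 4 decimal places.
E[X_{t+1} \mid \mathcal F_t] = 0.4580

For an AR(p) model X_t = c + sum_i phi_i X_{t-i} + eps_t, the
one-step-ahead conditional mean is
  E[X_{t+1} | X_t, ...] = c + sum_i phi_i X_{t+1-i}.
Substitute known values:
  E[X_{t+1} | ...] = (0.16) * (2) + (-0.069) * (-2)
                   = 0.4580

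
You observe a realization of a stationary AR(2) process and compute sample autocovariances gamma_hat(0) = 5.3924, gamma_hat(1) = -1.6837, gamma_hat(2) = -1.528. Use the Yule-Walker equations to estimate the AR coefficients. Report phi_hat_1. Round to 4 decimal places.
\hat\phi_{1} = -0.4440

The Yule-Walker equations for an AR(p) process read, in matrix form,
  Gamma_p phi = r_p,   with   (Gamma_p)_{ij} = gamma(|i - j|),
                       (r_p)_i = gamma(i),   i,j = 1..p.
Substitute the sample gammas (Toeplitz matrix and right-hand side of size 2):
  Gamma_p = [[5.3924, -1.6837], [-1.6837, 5.3924]]
  r_p     = [-1.6837, -1.528]
Written out:
  5.3924 phi_1 - 1.6837 phi_2 = -1.6837
  -1.6837 phi_1 + 5.3924 phi_2 = -1.528
Solve by Cramer's rule:
  det = gamma(0)^2 - gamma(1)^2 = (5.3924)^2 - (-1.6837)^2 = 29.07797776 - 2.83484569 = 26.24313207
  phi_hat_1 = [gamma(1) gamma(0) - gamma(1) gamma(2)] / det = [(-1.6837)(5.3924) - (-1.6837)(-1.528)] / 26.24313207 = -11.65187748 / 26.24313207 = -0.444
  phi_hat_2 = [gamma(0) gamma(2) - gamma(1)^2] / det = [(5.3924)(-1.528) - (-1.6837)^2] / 26.24313207 = -11.07443289 / 26.24313207 = -0.422
So phi_hat = [-0.4440, -0.4220].
Therefore phi_hat_1 = -0.4440.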